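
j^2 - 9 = (j - 3)*(j + 3)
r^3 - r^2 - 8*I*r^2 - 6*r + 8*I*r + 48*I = (r - 3)*(r + 2)*(r - 8*I)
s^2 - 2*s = s*(s - 2)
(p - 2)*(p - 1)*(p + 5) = p^3 + 2*p^2 - 13*p + 10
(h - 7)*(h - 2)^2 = h^3 - 11*h^2 + 32*h - 28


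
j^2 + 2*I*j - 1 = (j + I)^2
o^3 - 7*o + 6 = (o - 2)*(o - 1)*(o + 3)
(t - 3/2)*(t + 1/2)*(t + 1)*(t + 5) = t^4 + 5*t^3 - 7*t^2/4 - 19*t/2 - 15/4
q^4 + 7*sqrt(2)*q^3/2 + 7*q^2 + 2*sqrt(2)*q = q*(q + sqrt(2)/2)*(q + sqrt(2))*(q + 2*sqrt(2))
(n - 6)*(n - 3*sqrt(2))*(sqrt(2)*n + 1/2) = sqrt(2)*n^3 - 6*sqrt(2)*n^2 - 11*n^2/2 - 3*sqrt(2)*n/2 + 33*n + 9*sqrt(2)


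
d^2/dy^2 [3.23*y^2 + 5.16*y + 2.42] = 6.46000000000000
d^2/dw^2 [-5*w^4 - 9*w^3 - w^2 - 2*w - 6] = -60*w^2 - 54*w - 2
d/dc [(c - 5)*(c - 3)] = 2*c - 8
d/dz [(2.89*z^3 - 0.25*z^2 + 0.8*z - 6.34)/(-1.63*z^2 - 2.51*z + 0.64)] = (-4.7107*z^4 - 14.5078*z^3 + 7.4803*z^2 - 20.9884*z - 15.4014)/(2.6569*z^4 + 8.1826*z^3 + 4.2137*z^2 - 3.2128*z + 0.4096)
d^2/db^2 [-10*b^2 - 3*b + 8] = -20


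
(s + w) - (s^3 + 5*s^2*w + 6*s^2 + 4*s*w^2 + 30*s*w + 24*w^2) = -s^3 - 5*s^2*w - 6*s^2 - 4*s*w^2 - 30*s*w + s - 24*w^2 + w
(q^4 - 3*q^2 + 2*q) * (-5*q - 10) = -5*q^5 - 10*q^4 + 15*q^3 + 20*q^2 - 20*q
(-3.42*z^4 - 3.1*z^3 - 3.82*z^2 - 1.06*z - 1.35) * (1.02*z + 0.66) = -3.4884*z^5 - 5.4192*z^4 - 5.9424*z^3 - 3.6024*z^2 - 2.0766*z - 0.891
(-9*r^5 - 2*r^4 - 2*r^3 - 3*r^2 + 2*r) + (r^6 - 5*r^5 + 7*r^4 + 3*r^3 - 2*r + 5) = r^6 - 14*r^5 + 5*r^4 + r^3 - 3*r^2 + 5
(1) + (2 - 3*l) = 3 - 3*l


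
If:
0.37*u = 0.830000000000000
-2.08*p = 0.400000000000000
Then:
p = -0.19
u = 2.24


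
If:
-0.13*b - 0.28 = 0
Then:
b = -2.15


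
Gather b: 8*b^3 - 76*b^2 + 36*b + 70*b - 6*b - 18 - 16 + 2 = 8*b^3 - 76*b^2 + 100*b - 32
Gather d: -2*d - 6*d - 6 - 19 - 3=-8*d - 28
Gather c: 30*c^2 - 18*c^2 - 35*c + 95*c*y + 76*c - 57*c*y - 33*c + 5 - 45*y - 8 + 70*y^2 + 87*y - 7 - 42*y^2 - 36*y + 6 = 12*c^2 + c*(38*y + 8) + 28*y^2 + 6*y - 4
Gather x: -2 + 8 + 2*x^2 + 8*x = 2*x^2 + 8*x + 6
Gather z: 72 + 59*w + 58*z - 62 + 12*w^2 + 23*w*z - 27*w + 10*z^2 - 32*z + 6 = 12*w^2 + 32*w + 10*z^2 + z*(23*w + 26) + 16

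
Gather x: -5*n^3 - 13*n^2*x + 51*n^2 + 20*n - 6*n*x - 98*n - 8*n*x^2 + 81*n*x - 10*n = -5*n^3 + 51*n^2 - 8*n*x^2 - 88*n + x*(-13*n^2 + 75*n)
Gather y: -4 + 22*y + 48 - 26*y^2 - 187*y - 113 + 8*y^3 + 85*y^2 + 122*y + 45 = 8*y^3 + 59*y^2 - 43*y - 24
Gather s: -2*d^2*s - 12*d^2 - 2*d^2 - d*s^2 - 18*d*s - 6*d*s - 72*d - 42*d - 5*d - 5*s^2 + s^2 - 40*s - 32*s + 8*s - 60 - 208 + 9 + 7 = -14*d^2 - 119*d + s^2*(-d - 4) + s*(-2*d^2 - 24*d - 64) - 252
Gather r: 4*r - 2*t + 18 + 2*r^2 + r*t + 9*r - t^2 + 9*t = 2*r^2 + r*(t + 13) - t^2 + 7*t + 18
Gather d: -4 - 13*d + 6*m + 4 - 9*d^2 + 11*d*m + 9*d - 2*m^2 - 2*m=-9*d^2 + d*(11*m - 4) - 2*m^2 + 4*m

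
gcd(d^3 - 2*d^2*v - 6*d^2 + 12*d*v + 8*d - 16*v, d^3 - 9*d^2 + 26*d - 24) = d^2 - 6*d + 8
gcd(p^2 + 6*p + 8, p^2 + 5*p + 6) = p + 2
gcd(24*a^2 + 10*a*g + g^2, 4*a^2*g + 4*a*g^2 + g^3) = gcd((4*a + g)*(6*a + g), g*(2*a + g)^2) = 1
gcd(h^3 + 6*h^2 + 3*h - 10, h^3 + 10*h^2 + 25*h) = h + 5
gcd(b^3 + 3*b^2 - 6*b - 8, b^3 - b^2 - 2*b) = b^2 - b - 2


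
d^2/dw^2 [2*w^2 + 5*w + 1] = 4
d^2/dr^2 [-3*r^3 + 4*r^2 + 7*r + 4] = 8 - 18*r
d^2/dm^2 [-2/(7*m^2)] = -12/(7*m^4)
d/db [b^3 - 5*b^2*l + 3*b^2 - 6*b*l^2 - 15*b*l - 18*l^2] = 3*b^2 - 10*b*l + 6*b - 6*l^2 - 15*l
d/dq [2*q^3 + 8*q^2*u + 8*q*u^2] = 6*q^2 + 16*q*u + 8*u^2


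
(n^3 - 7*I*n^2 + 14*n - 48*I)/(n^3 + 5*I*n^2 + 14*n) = (n^2 - 5*I*n + 24)/(n*(n + 7*I))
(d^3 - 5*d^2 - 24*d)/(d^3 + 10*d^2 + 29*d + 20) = d*(d^2 - 5*d - 24)/(d^3 + 10*d^2 + 29*d + 20)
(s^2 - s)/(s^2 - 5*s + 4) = s/(s - 4)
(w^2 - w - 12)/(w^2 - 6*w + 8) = (w + 3)/(w - 2)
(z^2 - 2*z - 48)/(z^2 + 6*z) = (z - 8)/z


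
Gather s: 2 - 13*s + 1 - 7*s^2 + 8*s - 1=-7*s^2 - 5*s + 2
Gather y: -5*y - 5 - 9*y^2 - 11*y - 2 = -9*y^2 - 16*y - 7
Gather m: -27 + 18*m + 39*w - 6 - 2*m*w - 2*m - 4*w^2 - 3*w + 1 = m*(16 - 2*w) - 4*w^2 + 36*w - 32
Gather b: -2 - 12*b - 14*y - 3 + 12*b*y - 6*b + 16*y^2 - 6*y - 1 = b*(12*y - 18) + 16*y^2 - 20*y - 6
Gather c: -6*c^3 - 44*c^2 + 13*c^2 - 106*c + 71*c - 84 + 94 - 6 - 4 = -6*c^3 - 31*c^2 - 35*c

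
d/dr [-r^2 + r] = 1 - 2*r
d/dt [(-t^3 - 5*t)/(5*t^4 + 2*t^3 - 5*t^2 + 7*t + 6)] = (5*t^6 + 80*t^4 + 6*t^3 - 43*t^2 - 30)/(25*t^8 + 20*t^7 - 46*t^6 + 50*t^5 + 113*t^4 - 46*t^3 - 11*t^2 + 84*t + 36)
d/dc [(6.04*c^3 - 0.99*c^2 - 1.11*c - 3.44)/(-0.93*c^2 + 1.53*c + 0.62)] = (-5.6172*c^4 + 18.4824*c^3 + 8.6874*c^2 - 7.626*c + 4.575)/(0.8649*c^4 - 2.8458*c^3 + 1.1877*c^2 + 1.8972*c + 0.3844)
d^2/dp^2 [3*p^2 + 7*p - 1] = 6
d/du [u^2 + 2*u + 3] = 2*u + 2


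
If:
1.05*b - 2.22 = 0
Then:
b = 2.11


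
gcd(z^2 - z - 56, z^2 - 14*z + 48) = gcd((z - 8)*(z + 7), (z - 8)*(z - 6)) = z - 8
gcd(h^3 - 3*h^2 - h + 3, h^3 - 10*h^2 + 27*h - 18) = h^2 - 4*h + 3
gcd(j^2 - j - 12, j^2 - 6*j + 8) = j - 4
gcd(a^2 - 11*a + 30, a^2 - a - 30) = a - 6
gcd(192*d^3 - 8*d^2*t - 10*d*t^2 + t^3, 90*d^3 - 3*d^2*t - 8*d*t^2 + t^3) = -6*d + t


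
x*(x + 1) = x^2 + x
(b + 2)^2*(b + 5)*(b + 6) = b^4 + 15*b^3 + 78*b^2 + 164*b + 120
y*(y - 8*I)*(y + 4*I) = y^3 - 4*I*y^2 + 32*y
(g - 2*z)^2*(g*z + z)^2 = g^4*z^2 - 4*g^3*z^3 + 2*g^3*z^2 + 4*g^2*z^4 - 8*g^2*z^3 + g^2*z^2 + 8*g*z^4 - 4*g*z^3 + 4*z^4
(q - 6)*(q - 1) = q^2 - 7*q + 6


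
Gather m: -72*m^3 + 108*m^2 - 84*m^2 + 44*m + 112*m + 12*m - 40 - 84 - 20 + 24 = -72*m^3 + 24*m^2 + 168*m - 120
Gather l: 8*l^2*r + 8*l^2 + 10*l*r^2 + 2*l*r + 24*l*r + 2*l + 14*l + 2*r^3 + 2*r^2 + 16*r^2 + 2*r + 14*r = l^2*(8*r + 8) + l*(10*r^2 + 26*r + 16) + 2*r^3 + 18*r^2 + 16*r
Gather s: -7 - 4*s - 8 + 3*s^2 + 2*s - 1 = 3*s^2 - 2*s - 16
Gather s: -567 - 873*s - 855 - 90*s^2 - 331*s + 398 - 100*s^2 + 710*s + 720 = -190*s^2 - 494*s - 304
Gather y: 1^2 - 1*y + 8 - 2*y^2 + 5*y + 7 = -2*y^2 + 4*y + 16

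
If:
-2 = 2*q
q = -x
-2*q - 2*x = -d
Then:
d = 0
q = -1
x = 1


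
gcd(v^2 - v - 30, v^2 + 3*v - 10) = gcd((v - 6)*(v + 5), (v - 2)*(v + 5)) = v + 5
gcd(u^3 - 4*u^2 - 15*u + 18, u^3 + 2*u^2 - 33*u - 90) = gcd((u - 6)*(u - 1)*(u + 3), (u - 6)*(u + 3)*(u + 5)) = u^2 - 3*u - 18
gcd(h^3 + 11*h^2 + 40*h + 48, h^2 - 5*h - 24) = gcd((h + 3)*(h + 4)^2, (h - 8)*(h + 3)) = h + 3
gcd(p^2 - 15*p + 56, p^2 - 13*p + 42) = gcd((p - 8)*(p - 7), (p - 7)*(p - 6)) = p - 7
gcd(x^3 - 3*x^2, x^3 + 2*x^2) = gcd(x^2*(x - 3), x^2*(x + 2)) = x^2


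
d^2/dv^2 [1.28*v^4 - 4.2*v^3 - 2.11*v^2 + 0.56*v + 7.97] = 15.36*v^2 - 25.2*v - 4.22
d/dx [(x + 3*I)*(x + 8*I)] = 2*x + 11*I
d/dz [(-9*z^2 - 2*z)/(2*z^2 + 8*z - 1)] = 2*(-34*z^2 + 9*z + 1)/(4*z^4 + 32*z^3 + 60*z^2 - 16*z + 1)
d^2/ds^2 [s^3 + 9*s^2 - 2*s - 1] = 6*s + 18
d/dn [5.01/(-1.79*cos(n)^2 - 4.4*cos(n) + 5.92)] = -(17.9358*cos(n) + 22.044)*sin(n)/(1.79*cos(n)^2 + 4.4*cos(n) - 5.92)^2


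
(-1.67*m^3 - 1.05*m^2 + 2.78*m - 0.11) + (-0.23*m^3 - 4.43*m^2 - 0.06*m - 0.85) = -1.9*m^3 - 5.48*m^2 + 2.72*m - 0.96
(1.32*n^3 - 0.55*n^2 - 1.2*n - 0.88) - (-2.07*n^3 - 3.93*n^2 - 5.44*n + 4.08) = 3.39*n^3 + 3.38*n^2 + 4.24*n - 4.96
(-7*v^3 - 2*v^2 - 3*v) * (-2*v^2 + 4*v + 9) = 14*v^5 - 24*v^4 - 65*v^3 - 30*v^2 - 27*v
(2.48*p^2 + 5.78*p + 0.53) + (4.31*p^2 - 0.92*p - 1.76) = 6.79*p^2 + 4.86*p - 1.23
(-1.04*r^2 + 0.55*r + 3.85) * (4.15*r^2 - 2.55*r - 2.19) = -4.316*r^4 + 4.9345*r^3 + 16.8526*r^2 - 11.022*r - 8.4315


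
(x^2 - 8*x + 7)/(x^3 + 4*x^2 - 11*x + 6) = (x - 7)/(x^2 + 5*x - 6)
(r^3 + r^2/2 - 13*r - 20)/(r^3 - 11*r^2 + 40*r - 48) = (r^2 + 9*r/2 + 5)/(r^2 - 7*r + 12)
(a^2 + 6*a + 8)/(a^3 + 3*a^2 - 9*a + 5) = (a^2 + 6*a + 8)/(a^3 + 3*a^2 - 9*a + 5)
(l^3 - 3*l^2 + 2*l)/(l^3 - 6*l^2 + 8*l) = (l - 1)/(l - 4)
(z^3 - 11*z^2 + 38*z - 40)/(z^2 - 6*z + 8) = z - 5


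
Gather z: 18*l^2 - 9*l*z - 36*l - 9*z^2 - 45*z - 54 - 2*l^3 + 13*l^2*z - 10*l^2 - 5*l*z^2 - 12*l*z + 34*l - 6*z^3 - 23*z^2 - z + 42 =-2*l^3 + 8*l^2 - 2*l - 6*z^3 + z^2*(-5*l - 32) + z*(13*l^2 - 21*l - 46) - 12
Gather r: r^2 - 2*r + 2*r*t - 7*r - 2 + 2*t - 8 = r^2 + r*(2*t - 9) + 2*t - 10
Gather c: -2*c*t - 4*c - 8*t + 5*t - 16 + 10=c*(-2*t - 4) - 3*t - 6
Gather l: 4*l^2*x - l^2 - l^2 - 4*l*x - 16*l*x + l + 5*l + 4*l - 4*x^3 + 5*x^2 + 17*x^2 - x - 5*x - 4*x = l^2*(4*x - 2) + l*(10 - 20*x) - 4*x^3 + 22*x^2 - 10*x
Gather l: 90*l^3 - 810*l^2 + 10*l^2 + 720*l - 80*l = 90*l^3 - 800*l^2 + 640*l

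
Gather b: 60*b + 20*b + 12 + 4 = 80*b + 16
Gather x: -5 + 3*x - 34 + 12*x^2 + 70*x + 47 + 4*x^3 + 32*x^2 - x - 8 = 4*x^3 + 44*x^2 + 72*x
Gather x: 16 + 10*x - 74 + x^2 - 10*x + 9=x^2 - 49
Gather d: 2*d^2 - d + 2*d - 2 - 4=2*d^2 + d - 6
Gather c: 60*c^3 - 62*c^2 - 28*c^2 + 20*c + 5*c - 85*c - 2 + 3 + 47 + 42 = 60*c^3 - 90*c^2 - 60*c + 90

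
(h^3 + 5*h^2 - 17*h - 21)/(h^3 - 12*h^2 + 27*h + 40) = (h^2 + 4*h - 21)/(h^2 - 13*h + 40)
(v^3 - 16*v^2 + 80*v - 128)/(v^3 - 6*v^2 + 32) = (v - 8)/(v + 2)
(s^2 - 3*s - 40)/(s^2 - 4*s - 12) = (-s^2 + 3*s + 40)/(-s^2 + 4*s + 12)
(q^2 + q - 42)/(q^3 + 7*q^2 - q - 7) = (q - 6)/(q^2 - 1)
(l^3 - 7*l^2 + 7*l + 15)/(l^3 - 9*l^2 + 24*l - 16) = (l^3 - 7*l^2 + 7*l + 15)/(l^3 - 9*l^2 + 24*l - 16)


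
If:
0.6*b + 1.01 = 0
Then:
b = -1.68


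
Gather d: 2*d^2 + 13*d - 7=2*d^2 + 13*d - 7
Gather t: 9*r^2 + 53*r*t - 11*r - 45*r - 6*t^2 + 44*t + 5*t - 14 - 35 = 9*r^2 - 56*r - 6*t^2 + t*(53*r + 49) - 49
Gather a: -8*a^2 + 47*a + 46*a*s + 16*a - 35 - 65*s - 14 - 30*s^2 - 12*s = -8*a^2 + a*(46*s + 63) - 30*s^2 - 77*s - 49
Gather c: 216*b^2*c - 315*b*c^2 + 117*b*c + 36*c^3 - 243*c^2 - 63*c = 36*c^3 + c^2*(-315*b - 243) + c*(216*b^2 + 117*b - 63)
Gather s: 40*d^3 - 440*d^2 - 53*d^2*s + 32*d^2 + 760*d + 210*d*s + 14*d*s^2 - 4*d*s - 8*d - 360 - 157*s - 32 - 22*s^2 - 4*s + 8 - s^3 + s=40*d^3 - 408*d^2 + 752*d - s^3 + s^2*(14*d - 22) + s*(-53*d^2 + 206*d - 160) - 384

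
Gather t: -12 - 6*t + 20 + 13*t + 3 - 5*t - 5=2*t + 6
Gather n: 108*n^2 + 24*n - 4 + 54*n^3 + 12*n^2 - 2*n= 54*n^3 + 120*n^2 + 22*n - 4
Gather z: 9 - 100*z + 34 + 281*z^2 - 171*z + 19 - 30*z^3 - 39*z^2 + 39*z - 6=-30*z^3 + 242*z^2 - 232*z + 56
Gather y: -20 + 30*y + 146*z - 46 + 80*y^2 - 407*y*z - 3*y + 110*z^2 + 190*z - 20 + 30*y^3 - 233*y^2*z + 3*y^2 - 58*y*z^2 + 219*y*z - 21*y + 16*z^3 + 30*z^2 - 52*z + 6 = 30*y^3 + y^2*(83 - 233*z) + y*(-58*z^2 - 188*z + 6) + 16*z^3 + 140*z^2 + 284*z - 80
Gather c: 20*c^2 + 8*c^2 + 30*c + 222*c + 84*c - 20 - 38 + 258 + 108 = 28*c^2 + 336*c + 308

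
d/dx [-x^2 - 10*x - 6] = -2*x - 10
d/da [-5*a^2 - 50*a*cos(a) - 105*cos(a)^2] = 50*a*sin(a) - 10*a + 105*sin(2*a) - 50*cos(a)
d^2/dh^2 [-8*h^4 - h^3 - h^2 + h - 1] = -96*h^2 - 6*h - 2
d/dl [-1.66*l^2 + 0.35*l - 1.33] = 0.35 - 3.32*l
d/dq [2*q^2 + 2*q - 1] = 4*q + 2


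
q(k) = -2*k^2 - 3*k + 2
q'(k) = -4*k - 3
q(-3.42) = -11.13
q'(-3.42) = 10.68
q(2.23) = -14.64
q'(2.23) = -11.92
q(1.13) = -3.94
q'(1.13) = -7.52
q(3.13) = -26.98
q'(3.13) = -15.52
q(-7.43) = -86.12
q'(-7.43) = 26.72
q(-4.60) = -26.52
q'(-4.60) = 15.40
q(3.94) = -40.87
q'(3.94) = -18.76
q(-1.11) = 2.87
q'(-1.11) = 1.44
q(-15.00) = -403.00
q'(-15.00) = 57.00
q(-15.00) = -403.00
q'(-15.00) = 57.00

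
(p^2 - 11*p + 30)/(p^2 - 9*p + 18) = (p - 5)/(p - 3)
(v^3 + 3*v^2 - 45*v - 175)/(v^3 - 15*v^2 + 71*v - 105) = (v^2 + 10*v + 25)/(v^2 - 8*v + 15)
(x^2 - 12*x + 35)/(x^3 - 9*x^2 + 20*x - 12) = (x^2 - 12*x + 35)/(x^3 - 9*x^2 + 20*x - 12)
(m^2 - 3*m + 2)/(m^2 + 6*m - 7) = (m - 2)/(m + 7)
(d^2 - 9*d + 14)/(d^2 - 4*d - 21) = (d - 2)/(d + 3)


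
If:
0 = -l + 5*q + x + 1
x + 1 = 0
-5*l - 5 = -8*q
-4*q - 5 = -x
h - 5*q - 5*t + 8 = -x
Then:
No Solution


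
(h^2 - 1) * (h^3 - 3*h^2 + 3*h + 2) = h^5 - 3*h^4 + 2*h^3 + 5*h^2 - 3*h - 2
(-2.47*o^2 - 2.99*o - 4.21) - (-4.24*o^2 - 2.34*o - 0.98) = 1.77*o^2 - 0.65*o - 3.23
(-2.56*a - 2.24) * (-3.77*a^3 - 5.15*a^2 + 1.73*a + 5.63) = 9.6512*a^4 + 21.6288*a^3 + 7.1072*a^2 - 18.288*a - 12.6112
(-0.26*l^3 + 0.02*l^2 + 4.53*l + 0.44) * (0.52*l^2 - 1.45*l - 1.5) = -0.1352*l^5 + 0.3874*l^4 + 2.7166*l^3 - 6.3697*l^2 - 7.433*l - 0.66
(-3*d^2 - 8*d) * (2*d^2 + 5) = -6*d^4 - 16*d^3 - 15*d^2 - 40*d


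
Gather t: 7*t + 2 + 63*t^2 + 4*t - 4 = 63*t^2 + 11*t - 2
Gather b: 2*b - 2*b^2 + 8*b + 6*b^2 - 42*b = 4*b^2 - 32*b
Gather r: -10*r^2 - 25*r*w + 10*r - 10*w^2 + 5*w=-10*r^2 + r*(10 - 25*w) - 10*w^2 + 5*w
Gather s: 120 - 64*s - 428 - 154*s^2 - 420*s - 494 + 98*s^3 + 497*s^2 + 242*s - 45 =98*s^3 + 343*s^2 - 242*s - 847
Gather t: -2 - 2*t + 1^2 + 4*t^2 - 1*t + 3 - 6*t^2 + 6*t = -2*t^2 + 3*t + 2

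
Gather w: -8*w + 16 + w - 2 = 14 - 7*w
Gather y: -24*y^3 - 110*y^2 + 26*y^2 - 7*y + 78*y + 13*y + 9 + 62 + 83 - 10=-24*y^3 - 84*y^2 + 84*y + 144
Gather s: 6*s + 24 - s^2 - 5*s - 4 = -s^2 + s + 20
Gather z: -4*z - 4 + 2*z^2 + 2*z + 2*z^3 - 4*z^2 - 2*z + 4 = 2*z^3 - 2*z^2 - 4*z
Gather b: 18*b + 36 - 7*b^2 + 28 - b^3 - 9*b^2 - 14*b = -b^3 - 16*b^2 + 4*b + 64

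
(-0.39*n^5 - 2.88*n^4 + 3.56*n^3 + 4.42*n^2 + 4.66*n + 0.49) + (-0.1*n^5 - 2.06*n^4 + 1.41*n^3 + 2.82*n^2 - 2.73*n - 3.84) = -0.49*n^5 - 4.94*n^4 + 4.97*n^3 + 7.24*n^2 + 1.93*n - 3.35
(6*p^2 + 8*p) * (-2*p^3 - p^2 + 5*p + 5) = -12*p^5 - 22*p^4 + 22*p^3 + 70*p^2 + 40*p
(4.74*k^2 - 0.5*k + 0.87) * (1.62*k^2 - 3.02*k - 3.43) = 7.6788*k^4 - 15.1248*k^3 - 13.3388*k^2 - 0.9124*k - 2.9841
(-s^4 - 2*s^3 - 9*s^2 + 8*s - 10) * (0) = 0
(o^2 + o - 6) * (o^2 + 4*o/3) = o^4 + 7*o^3/3 - 14*o^2/3 - 8*o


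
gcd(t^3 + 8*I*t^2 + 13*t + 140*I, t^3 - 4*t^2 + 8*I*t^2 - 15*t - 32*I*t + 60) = t + 5*I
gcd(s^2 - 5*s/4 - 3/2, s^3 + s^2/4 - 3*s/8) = s + 3/4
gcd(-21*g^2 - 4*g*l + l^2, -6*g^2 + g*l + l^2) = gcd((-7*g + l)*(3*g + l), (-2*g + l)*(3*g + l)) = 3*g + l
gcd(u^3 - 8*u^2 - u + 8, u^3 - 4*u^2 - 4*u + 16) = 1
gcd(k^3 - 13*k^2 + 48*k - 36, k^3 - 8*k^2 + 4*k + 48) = k - 6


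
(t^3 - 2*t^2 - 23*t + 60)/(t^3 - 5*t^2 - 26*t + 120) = (t - 3)/(t - 6)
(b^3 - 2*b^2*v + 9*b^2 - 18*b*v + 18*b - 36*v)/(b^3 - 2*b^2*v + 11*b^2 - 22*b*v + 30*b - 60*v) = (b + 3)/(b + 5)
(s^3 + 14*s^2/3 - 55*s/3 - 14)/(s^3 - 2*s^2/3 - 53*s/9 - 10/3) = 3*(s + 7)/(3*s + 5)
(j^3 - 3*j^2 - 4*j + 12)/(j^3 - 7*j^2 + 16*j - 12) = (j + 2)/(j - 2)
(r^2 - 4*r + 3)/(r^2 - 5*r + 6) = (r - 1)/(r - 2)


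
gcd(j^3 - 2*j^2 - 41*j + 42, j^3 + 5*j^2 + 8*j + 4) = 1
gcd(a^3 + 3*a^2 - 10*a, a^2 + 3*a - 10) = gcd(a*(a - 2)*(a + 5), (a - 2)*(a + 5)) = a^2 + 3*a - 10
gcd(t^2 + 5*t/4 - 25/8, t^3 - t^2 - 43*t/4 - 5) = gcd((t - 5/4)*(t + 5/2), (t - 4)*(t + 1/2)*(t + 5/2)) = t + 5/2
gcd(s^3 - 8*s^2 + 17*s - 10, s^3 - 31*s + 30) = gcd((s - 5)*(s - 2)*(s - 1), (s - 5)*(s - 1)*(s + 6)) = s^2 - 6*s + 5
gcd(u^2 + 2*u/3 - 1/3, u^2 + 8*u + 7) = u + 1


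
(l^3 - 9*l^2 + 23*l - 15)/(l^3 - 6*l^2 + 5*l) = (l - 3)/l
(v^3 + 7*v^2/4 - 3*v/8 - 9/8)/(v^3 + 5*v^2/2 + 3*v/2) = (v - 3/4)/v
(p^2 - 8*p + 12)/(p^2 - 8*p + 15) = (p^2 - 8*p + 12)/(p^2 - 8*p + 15)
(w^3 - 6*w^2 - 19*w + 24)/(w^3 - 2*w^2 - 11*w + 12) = (w - 8)/(w - 4)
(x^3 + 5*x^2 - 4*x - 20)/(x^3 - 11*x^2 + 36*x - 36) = (x^2 + 7*x + 10)/(x^2 - 9*x + 18)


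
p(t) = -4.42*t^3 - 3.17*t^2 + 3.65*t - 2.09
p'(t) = -13.26*t^2 - 6.34*t + 3.65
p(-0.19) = -2.87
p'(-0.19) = 4.38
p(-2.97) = 74.90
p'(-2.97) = -94.49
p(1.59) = -22.07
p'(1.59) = -39.95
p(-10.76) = 5097.91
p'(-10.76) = -1463.34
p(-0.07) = -2.36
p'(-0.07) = 4.03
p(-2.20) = 21.60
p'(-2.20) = -46.58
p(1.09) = -7.60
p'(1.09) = -19.01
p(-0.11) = -2.52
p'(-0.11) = 4.19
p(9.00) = -3448.19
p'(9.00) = -1127.47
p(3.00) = -139.01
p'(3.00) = -134.71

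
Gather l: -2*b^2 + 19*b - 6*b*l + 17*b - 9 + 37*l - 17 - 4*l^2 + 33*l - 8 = -2*b^2 + 36*b - 4*l^2 + l*(70 - 6*b) - 34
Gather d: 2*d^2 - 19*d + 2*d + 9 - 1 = 2*d^2 - 17*d + 8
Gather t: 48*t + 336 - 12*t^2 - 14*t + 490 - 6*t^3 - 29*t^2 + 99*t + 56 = -6*t^3 - 41*t^2 + 133*t + 882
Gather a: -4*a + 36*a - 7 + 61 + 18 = 32*a + 72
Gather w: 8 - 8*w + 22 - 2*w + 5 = 35 - 10*w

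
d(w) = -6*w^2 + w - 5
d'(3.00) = -35.00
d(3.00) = -56.00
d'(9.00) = -107.00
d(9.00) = -482.00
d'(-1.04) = 13.48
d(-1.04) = -12.53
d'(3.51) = -41.12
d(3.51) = -75.41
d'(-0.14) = 2.68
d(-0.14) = -5.26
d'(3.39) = -39.68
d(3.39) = -70.56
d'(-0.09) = 2.08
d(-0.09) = -5.14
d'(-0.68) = 9.16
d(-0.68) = -8.45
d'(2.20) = -25.40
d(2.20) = -31.84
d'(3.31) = -38.72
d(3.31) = -67.43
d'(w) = 1 - 12*w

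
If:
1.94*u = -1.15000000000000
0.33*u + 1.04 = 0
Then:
No Solution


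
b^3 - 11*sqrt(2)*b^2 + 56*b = b*(b - 7*sqrt(2))*(b - 4*sqrt(2))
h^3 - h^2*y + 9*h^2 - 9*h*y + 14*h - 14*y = (h + 2)*(h + 7)*(h - y)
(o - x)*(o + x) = o^2 - x^2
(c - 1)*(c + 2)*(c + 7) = c^3 + 8*c^2 + 5*c - 14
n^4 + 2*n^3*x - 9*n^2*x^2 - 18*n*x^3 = n*(n - 3*x)*(n + 2*x)*(n + 3*x)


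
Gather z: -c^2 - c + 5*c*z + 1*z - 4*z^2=-c^2 - c - 4*z^2 + z*(5*c + 1)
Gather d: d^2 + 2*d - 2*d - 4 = d^2 - 4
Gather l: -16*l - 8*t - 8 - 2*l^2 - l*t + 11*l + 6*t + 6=-2*l^2 + l*(-t - 5) - 2*t - 2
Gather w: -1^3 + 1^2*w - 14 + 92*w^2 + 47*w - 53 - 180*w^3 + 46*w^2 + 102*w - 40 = -180*w^3 + 138*w^2 + 150*w - 108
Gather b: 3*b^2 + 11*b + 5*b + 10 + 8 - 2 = 3*b^2 + 16*b + 16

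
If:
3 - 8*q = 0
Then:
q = 3/8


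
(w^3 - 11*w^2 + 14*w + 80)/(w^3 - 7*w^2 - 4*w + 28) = (w^2 - 13*w + 40)/(w^2 - 9*w + 14)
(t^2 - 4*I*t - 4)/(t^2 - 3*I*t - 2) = (t - 2*I)/(t - I)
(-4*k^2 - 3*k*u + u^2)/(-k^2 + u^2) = (-4*k + u)/(-k + u)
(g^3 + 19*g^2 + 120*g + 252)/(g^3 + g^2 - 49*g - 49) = (g^2 + 12*g + 36)/(g^2 - 6*g - 7)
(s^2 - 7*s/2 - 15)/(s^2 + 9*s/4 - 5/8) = 4*(s - 6)/(4*s - 1)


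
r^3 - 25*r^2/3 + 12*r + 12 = (r - 6)*(r - 3)*(r + 2/3)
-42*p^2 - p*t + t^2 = (-7*p + t)*(6*p + t)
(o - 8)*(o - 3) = o^2 - 11*o + 24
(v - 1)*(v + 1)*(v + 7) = v^3 + 7*v^2 - v - 7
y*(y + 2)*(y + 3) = y^3 + 5*y^2 + 6*y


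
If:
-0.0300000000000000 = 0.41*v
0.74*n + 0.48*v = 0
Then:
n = 0.05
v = -0.07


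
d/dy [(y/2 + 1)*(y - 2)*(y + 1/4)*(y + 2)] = 2*y^3 + 27*y^2/8 - 7*y/2 - 9/2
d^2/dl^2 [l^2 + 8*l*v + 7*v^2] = 2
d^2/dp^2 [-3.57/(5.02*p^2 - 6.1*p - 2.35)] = (-179.930856*p^2 + 218.64108*p + 3.57*(10.04*p - 6.1)*(20.08*p - 12.2) + 84.23058)/(-5.02*p^2 + 6.1*p + 2.35)^3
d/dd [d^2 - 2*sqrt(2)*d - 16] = 2*d - 2*sqrt(2)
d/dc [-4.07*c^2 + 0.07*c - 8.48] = 0.07 - 8.14*c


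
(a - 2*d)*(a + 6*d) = a^2 + 4*a*d - 12*d^2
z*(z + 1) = z^2 + z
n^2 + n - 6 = (n - 2)*(n + 3)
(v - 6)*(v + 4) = v^2 - 2*v - 24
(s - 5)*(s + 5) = s^2 - 25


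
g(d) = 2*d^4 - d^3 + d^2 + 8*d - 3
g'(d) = 8*d^3 - 3*d^2 + 2*d + 8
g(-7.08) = 5370.69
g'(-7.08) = -2995.70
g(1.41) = 15.37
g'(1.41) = 27.28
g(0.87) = 5.20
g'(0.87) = 12.74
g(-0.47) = -6.34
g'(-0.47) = 5.57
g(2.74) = 118.58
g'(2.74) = 155.52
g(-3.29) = 251.44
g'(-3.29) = -315.94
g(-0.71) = -7.31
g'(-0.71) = 2.20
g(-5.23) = 1621.93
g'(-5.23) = -1228.96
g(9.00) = 12543.00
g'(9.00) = 5615.00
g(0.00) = -3.00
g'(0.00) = 8.00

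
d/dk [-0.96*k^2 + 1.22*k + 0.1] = 1.22 - 1.92*k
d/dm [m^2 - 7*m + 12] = 2*m - 7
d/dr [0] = 0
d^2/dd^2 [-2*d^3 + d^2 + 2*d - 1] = 2 - 12*d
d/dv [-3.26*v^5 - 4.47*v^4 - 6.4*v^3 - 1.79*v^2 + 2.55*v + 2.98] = -16.3*v^4 - 17.88*v^3 - 19.2*v^2 - 3.58*v + 2.55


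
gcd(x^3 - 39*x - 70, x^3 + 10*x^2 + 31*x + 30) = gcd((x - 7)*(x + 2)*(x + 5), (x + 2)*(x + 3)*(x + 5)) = x^2 + 7*x + 10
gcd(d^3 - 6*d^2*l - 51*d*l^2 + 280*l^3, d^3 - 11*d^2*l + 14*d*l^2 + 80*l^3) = d^2 - 13*d*l + 40*l^2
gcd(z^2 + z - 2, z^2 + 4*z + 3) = 1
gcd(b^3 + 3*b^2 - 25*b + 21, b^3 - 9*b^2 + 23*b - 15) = b^2 - 4*b + 3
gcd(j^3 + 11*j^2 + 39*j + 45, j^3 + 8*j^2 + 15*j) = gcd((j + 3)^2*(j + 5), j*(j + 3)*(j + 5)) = j^2 + 8*j + 15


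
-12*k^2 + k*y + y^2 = (-3*k + y)*(4*k + y)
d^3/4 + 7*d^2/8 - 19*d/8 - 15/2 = (d/4 + 1)*(d - 3)*(d + 5/2)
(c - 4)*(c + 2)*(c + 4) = c^3 + 2*c^2 - 16*c - 32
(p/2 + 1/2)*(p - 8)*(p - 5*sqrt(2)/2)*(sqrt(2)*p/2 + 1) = sqrt(2)*p^4/4 - 7*sqrt(2)*p^3/4 - 3*p^3/4 - 13*sqrt(2)*p^2/4 + 21*p^2/4 + 6*p + 35*sqrt(2)*p/4 + 10*sqrt(2)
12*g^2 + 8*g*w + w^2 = (2*g + w)*(6*g + w)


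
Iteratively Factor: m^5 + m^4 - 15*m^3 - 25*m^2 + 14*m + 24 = (m - 4)*(m^4 + 5*m^3 + 5*m^2 - 5*m - 6) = (m - 4)*(m + 3)*(m^3 + 2*m^2 - m - 2) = (m - 4)*(m + 1)*(m + 3)*(m^2 + m - 2) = (m - 4)*(m + 1)*(m + 2)*(m + 3)*(m - 1)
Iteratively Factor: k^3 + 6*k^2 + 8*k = (k + 4)*(k^2 + 2*k) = k*(k + 4)*(k + 2)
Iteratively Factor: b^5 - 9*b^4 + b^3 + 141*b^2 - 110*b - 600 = (b - 5)*(b^4 - 4*b^3 - 19*b^2 + 46*b + 120) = (b - 5)*(b - 4)*(b^3 - 19*b - 30) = (b - 5)*(b - 4)*(b + 2)*(b^2 - 2*b - 15) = (b - 5)*(b - 4)*(b + 2)*(b + 3)*(b - 5)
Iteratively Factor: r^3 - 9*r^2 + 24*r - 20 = (r - 5)*(r^2 - 4*r + 4) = (r - 5)*(r - 2)*(r - 2)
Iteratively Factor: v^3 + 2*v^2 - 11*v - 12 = (v + 1)*(v^2 + v - 12) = (v + 1)*(v + 4)*(v - 3)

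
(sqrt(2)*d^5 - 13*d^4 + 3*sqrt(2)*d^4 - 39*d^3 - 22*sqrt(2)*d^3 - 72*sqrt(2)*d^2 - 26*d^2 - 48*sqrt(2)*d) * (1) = sqrt(2)*d^5 - 13*d^4 + 3*sqrt(2)*d^4 - 39*d^3 - 22*sqrt(2)*d^3 - 72*sqrt(2)*d^2 - 26*d^2 - 48*sqrt(2)*d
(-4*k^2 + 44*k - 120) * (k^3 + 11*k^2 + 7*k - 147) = -4*k^5 + 336*k^3 - 424*k^2 - 7308*k + 17640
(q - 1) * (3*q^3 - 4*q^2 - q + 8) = 3*q^4 - 7*q^3 + 3*q^2 + 9*q - 8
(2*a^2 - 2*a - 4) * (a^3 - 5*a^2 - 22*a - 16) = 2*a^5 - 12*a^4 - 38*a^3 + 32*a^2 + 120*a + 64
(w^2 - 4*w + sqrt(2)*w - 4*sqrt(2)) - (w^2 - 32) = -4*w + sqrt(2)*w - 4*sqrt(2) + 32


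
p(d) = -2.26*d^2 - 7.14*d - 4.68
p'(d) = -4.52*d - 7.14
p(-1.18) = 0.60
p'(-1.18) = -1.81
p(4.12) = -72.46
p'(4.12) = -25.76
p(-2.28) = -0.15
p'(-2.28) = 3.17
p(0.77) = -11.52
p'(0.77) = -10.62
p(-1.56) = 0.96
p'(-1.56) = -0.09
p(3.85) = -65.67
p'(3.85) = -24.54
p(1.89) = -26.25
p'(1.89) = -15.68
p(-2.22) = 0.03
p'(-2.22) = 2.89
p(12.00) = -415.80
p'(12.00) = -61.38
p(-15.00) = -406.08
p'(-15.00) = 60.66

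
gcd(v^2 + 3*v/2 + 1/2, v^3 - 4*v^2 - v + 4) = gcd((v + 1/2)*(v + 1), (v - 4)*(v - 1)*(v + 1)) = v + 1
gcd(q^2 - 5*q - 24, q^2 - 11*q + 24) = q - 8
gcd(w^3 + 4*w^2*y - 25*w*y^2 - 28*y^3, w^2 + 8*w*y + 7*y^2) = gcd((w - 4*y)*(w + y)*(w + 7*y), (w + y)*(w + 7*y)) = w^2 + 8*w*y + 7*y^2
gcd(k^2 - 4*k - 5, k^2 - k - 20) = k - 5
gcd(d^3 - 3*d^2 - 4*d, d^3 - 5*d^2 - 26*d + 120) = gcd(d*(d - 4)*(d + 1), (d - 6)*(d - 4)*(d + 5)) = d - 4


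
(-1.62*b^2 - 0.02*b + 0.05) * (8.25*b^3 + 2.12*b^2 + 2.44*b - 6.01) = -13.365*b^5 - 3.5994*b^4 - 3.5827*b^3 + 9.7934*b^2 + 0.2422*b - 0.3005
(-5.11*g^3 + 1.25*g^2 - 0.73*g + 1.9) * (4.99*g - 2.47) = -25.4989*g^4 + 18.8592*g^3 - 6.7302*g^2 + 11.2841*g - 4.693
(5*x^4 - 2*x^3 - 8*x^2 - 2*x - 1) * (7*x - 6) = 35*x^5 - 44*x^4 - 44*x^3 + 34*x^2 + 5*x + 6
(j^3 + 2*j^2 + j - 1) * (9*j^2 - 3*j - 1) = 9*j^5 + 15*j^4 + 2*j^3 - 14*j^2 + 2*j + 1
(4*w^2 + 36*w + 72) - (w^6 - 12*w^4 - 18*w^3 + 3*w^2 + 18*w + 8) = -w^6 + 12*w^4 + 18*w^3 + w^2 + 18*w + 64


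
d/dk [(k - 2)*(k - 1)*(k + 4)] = 3*k^2 + 2*k - 10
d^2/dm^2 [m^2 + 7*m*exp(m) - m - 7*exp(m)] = 7*m*exp(m) + 7*exp(m) + 2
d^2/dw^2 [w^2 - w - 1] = 2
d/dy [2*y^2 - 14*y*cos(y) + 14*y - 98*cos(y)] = 14*y*sin(y) + 4*y + 98*sin(y) - 14*cos(y) + 14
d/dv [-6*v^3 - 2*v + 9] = -18*v^2 - 2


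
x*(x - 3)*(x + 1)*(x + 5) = x^4 + 3*x^3 - 13*x^2 - 15*x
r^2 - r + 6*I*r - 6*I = (r - 1)*(r + 6*I)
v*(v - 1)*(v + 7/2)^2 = v^4 + 6*v^3 + 21*v^2/4 - 49*v/4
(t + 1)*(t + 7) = t^2 + 8*t + 7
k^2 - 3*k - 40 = (k - 8)*(k + 5)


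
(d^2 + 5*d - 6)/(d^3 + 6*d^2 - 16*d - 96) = (d - 1)/(d^2 - 16)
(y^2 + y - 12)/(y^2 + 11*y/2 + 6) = 2*(y - 3)/(2*y + 3)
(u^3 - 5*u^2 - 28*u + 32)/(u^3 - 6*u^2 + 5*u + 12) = (u^3 - 5*u^2 - 28*u + 32)/(u^3 - 6*u^2 + 5*u + 12)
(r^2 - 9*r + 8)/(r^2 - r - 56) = (r - 1)/(r + 7)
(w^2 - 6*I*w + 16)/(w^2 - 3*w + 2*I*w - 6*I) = (w - 8*I)/(w - 3)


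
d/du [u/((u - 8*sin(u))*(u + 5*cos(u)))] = (5*u^2*sin(u) + 8*u^2*cos(u) - u^2 + 40*u*cos(2*u) - 20*sin(2*u))/((u - 8*sin(u))^2*(u + 5*cos(u))^2)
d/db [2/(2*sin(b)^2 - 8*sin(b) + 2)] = 2*(2 - sin(b))*cos(b)/(sin(b)^2 - 4*sin(b) + 1)^2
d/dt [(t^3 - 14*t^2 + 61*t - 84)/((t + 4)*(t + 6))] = (t^4 + 20*t^3 - 129*t^2 - 504*t + 2304)/(t^4 + 20*t^3 + 148*t^2 + 480*t + 576)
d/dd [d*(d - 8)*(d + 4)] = 3*d^2 - 8*d - 32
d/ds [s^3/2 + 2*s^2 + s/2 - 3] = 3*s^2/2 + 4*s + 1/2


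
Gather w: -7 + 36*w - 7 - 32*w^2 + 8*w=-32*w^2 + 44*w - 14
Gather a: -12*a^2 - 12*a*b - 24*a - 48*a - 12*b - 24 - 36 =-12*a^2 + a*(-12*b - 72) - 12*b - 60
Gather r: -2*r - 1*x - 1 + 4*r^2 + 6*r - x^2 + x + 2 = 4*r^2 + 4*r - x^2 + 1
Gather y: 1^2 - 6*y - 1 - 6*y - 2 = -12*y - 2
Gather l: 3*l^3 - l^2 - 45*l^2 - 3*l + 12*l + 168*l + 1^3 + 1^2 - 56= 3*l^3 - 46*l^2 + 177*l - 54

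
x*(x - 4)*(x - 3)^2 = x^4 - 10*x^3 + 33*x^2 - 36*x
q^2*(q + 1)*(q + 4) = q^4 + 5*q^3 + 4*q^2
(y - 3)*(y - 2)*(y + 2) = y^3 - 3*y^2 - 4*y + 12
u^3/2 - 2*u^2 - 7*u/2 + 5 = (u/2 + 1)*(u - 5)*(u - 1)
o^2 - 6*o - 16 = (o - 8)*(o + 2)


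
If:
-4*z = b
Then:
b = -4*z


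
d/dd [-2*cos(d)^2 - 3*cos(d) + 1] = (4*cos(d) + 3)*sin(d)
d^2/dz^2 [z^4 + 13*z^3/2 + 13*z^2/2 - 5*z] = 12*z^2 + 39*z + 13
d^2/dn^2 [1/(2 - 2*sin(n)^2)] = (3 - 2*cos(n)^2)/cos(n)^4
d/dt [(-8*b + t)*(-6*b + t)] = -14*b + 2*t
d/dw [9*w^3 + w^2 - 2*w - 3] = 27*w^2 + 2*w - 2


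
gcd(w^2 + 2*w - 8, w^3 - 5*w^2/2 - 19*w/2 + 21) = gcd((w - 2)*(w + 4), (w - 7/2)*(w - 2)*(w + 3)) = w - 2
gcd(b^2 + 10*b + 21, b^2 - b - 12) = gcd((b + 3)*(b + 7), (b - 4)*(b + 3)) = b + 3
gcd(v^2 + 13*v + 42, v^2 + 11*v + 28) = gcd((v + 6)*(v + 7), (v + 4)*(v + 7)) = v + 7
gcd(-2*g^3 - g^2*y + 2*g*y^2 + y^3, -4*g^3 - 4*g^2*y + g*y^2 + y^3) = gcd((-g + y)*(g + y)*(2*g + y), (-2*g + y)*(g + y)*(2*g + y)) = 2*g^2 + 3*g*y + y^2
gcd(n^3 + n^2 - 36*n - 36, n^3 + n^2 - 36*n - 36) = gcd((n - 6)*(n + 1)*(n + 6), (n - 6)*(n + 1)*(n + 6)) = n^3 + n^2 - 36*n - 36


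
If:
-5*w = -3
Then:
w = 3/5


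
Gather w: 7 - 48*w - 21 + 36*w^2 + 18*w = 36*w^2 - 30*w - 14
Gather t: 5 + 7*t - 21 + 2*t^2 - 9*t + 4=2*t^2 - 2*t - 12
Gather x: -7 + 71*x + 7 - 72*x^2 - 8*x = -72*x^2 + 63*x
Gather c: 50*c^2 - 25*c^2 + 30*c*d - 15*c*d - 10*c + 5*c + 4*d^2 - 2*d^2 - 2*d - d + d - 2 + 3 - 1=25*c^2 + c*(15*d - 5) + 2*d^2 - 2*d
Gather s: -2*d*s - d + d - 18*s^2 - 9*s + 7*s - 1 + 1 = -18*s^2 + s*(-2*d - 2)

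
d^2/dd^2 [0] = 0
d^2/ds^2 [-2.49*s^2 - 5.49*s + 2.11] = -4.98000000000000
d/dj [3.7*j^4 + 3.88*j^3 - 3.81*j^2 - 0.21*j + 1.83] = 14.8*j^3 + 11.64*j^2 - 7.62*j - 0.21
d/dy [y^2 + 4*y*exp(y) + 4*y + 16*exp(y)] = 4*y*exp(y) + 2*y + 20*exp(y) + 4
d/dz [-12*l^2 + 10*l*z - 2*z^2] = 10*l - 4*z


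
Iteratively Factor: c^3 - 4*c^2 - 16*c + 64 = (c - 4)*(c^2 - 16) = (c - 4)*(c + 4)*(c - 4)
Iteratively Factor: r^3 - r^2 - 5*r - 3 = (r + 1)*(r^2 - 2*r - 3) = (r + 1)^2*(r - 3)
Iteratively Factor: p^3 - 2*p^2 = (p)*(p^2 - 2*p) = p^2*(p - 2)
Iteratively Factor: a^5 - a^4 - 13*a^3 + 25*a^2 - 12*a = (a - 1)*(a^4 - 13*a^2 + 12*a) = (a - 1)*(a + 4)*(a^3 - 4*a^2 + 3*a) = a*(a - 1)*(a + 4)*(a^2 - 4*a + 3) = a*(a - 3)*(a - 1)*(a + 4)*(a - 1)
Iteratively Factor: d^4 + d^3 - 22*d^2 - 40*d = (d - 5)*(d^3 + 6*d^2 + 8*d) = d*(d - 5)*(d^2 + 6*d + 8) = d*(d - 5)*(d + 2)*(d + 4)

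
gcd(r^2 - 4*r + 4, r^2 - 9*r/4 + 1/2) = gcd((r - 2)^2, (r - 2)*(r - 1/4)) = r - 2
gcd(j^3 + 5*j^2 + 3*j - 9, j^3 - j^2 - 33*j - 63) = j^2 + 6*j + 9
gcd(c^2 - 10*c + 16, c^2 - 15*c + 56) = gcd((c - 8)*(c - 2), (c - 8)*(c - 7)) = c - 8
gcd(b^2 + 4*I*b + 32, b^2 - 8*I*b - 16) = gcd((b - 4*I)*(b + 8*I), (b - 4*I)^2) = b - 4*I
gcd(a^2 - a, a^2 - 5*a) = a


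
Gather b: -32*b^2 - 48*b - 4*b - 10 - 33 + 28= -32*b^2 - 52*b - 15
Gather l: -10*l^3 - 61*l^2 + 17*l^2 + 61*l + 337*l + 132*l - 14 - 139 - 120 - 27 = -10*l^3 - 44*l^2 + 530*l - 300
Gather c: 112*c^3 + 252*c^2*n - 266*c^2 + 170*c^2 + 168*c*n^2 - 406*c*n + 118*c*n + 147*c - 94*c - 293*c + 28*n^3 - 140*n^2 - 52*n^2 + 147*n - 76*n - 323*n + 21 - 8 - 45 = 112*c^3 + c^2*(252*n - 96) + c*(168*n^2 - 288*n - 240) + 28*n^3 - 192*n^2 - 252*n - 32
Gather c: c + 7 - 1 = c + 6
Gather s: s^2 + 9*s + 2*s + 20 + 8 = s^2 + 11*s + 28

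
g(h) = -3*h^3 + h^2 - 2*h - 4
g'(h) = -9*h^2 + 2*h - 2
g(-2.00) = 28.00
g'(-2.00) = -42.00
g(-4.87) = 375.96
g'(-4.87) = -225.19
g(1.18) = -9.90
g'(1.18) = -12.17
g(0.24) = -4.46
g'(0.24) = -2.04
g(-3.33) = 124.53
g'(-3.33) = -108.46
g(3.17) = -95.86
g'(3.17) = -86.10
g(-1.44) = 9.91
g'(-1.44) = -23.54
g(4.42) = -252.36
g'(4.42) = -168.99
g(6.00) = -628.00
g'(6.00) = -314.00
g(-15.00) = 10376.00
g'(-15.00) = -2057.00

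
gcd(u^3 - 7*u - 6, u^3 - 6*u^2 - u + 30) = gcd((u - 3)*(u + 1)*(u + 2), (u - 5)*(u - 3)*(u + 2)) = u^2 - u - 6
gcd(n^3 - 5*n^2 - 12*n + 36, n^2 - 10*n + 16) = n - 2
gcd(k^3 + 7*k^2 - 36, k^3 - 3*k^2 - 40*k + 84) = k^2 + 4*k - 12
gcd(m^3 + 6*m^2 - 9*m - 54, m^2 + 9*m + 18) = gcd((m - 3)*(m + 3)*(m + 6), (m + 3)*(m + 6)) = m^2 + 9*m + 18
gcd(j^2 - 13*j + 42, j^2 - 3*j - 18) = j - 6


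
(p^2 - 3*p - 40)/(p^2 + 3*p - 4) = (p^2 - 3*p - 40)/(p^2 + 3*p - 4)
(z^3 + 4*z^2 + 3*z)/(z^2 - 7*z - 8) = z*(z + 3)/(z - 8)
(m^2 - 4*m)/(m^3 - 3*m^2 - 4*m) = 1/(m + 1)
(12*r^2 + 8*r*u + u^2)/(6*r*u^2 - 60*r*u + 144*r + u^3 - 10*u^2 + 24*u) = (2*r + u)/(u^2 - 10*u + 24)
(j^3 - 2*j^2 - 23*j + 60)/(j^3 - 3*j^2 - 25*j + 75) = (j - 4)/(j - 5)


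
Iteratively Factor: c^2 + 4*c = (c + 4)*(c)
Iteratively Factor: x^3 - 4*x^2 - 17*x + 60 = (x - 5)*(x^2 + x - 12) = (x - 5)*(x - 3)*(x + 4)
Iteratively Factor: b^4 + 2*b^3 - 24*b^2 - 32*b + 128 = (b - 4)*(b^3 + 6*b^2 - 32) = (b - 4)*(b + 4)*(b^2 + 2*b - 8) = (b - 4)*(b + 4)^2*(b - 2)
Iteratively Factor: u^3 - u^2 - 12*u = (u - 4)*(u^2 + 3*u) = (u - 4)*(u + 3)*(u)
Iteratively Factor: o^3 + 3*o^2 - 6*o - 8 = (o - 2)*(o^2 + 5*o + 4) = (o - 2)*(o + 4)*(o + 1)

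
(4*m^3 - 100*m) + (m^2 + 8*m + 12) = 4*m^3 + m^2 - 92*m + 12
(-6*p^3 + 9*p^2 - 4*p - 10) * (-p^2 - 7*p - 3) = 6*p^5 + 33*p^4 - 41*p^3 + 11*p^2 + 82*p + 30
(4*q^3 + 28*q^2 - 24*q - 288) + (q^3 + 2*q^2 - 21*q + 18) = 5*q^3 + 30*q^2 - 45*q - 270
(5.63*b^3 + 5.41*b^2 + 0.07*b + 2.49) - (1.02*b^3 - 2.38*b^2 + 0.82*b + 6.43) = 4.61*b^3 + 7.79*b^2 - 0.75*b - 3.94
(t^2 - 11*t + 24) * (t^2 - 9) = t^4 - 11*t^3 + 15*t^2 + 99*t - 216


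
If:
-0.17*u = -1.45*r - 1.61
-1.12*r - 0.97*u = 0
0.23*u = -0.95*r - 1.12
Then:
No Solution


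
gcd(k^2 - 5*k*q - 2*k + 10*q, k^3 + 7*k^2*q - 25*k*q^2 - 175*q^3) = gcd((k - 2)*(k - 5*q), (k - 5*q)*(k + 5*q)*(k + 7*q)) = -k + 5*q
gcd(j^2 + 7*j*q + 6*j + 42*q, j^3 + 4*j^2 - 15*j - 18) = j + 6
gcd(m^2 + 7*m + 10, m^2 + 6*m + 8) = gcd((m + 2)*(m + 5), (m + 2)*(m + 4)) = m + 2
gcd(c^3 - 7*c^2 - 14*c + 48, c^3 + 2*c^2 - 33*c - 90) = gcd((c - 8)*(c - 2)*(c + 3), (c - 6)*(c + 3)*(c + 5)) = c + 3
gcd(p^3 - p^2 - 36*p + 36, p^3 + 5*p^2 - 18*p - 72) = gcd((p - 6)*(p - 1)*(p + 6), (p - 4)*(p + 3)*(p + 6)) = p + 6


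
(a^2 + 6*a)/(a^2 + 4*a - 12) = a/(a - 2)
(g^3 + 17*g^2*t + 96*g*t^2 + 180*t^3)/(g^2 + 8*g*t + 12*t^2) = (g^2 + 11*g*t + 30*t^2)/(g + 2*t)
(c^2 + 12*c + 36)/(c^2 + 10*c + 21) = (c^2 + 12*c + 36)/(c^2 + 10*c + 21)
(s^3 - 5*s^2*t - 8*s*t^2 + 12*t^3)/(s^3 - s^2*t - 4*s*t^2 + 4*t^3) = (s - 6*t)/(s - 2*t)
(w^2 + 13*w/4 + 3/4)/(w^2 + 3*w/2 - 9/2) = (4*w + 1)/(2*(2*w - 3))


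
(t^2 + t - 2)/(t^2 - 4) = (t - 1)/(t - 2)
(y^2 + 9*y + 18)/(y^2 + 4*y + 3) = (y + 6)/(y + 1)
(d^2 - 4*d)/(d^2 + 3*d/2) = 2*(d - 4)/(2*d + 3)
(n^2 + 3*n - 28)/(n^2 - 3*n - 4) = (n + 7)/(n + 1)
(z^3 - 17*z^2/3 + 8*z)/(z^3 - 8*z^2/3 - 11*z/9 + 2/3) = 3*z*(3*z - 8)/(9*z^2 + 3*z - 2)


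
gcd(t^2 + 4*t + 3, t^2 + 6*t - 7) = 1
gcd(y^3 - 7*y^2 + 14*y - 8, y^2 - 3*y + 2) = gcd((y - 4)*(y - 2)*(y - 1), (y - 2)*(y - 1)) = y^2 - 3*y + 2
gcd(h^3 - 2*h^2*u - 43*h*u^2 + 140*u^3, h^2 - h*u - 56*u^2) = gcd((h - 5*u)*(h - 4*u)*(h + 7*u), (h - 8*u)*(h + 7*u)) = h + 7*u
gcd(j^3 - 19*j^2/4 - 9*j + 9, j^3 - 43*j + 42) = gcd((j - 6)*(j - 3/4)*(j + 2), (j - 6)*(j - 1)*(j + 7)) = j - 6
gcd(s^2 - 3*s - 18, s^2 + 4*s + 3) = s + 3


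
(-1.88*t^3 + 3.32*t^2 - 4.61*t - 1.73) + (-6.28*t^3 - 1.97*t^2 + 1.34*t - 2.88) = -8.16*t^3 + 1.35*t^2 - 3.27*t - 4.61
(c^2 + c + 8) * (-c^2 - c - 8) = -c^4 - 2*c^3 - 17*c^2 - 16*c - 64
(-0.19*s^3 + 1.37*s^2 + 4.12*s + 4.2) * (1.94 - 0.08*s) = 0.0152*s^4 - 0.4782*s^3 + 2.3282*s^2 + 7.6568*s + 8.148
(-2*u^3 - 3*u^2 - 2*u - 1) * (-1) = 2*u^3 + 3*u^2 + 2*u + 1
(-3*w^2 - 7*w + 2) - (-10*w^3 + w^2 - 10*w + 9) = 10*w^3 - 4*w^2 + 3*w - 7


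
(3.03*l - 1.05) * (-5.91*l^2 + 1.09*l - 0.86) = -17.9073*l^3 + 9.5082*l^2 - 3.7503*l + 0.903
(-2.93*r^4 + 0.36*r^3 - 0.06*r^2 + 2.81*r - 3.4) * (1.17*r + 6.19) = -3.4281*r^5 - 17.7155*r^4 + 2.1582*r^3 + 2.9163*r^2 + 13.4159*r - 21.046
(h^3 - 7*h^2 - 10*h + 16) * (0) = 0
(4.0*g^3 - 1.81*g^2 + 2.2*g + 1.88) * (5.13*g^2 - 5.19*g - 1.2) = 20.52*g^5 - 30.0453*g^4 + 15.8799*g^3 + 0.398399999999999*g^2 - 12.3972*g - 2.256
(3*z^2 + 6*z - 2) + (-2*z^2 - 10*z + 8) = z^2 - 4*z + 6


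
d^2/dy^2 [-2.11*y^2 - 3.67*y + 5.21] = -4.22000000000000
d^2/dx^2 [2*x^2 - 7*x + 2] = 4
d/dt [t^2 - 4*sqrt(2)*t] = 2*t - 4*sqrt(2)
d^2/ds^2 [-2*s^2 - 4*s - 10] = -4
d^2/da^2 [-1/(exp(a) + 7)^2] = (14 - 4*exp(a))*exp(a)/(exp(a) + 7)^4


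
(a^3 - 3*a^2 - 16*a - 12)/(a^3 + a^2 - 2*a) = (a^2 - 5*a - 6)/(a*(a - 1))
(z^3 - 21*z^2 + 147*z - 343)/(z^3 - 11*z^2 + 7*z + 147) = (z - 7)/(z + 3)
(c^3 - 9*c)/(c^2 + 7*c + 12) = c*(c - 3)/(c + 4)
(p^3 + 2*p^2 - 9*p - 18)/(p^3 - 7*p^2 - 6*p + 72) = (p^2 - p - 6)/(p^2 - 10*p + 24)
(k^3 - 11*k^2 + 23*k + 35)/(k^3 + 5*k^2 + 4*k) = (k^2 - 12*k + 35)/(k*(k + 4))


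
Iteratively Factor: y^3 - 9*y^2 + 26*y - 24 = (y - 2)*(y^2 - 7*y + 12) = (y - 3)*(y - 2)*(y - 4)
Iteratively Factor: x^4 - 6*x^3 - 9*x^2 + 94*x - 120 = (x - 3)*(x^3 - 3*x^2 - 18*x + 40) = (x - 3)*(x - 2)*(x^2 - x - 20) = (x - 5)*(x - 3)*(x - 2)*(x + 4)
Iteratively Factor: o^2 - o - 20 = (o - 5)*(o + 4)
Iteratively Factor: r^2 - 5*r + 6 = (r - 2)*(r - 3)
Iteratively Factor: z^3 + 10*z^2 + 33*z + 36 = (z + 3)*(z^2 + 7*z + 12) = (z + 3)^2*(z + 4)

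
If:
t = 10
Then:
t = 10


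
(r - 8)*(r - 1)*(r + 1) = r^3 - 8*r^2 - r + 8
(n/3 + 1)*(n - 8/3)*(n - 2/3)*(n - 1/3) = n^4/3 - 2*n^3/9 - 73*n^2/27 + 218*n/81 - 16/27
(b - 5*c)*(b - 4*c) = b^2 - 9*b*c + 20*c^2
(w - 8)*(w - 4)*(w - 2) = w^3 - 14*w^2 + 56*w - 64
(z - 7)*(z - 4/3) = z^2 - 25*z/3 + 28/3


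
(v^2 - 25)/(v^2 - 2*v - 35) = (v - 5)/(v - 7)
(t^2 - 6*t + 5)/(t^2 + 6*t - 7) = (t - 5)/(t + 7)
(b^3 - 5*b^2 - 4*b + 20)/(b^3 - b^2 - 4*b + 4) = (b - 5)/(b - 1)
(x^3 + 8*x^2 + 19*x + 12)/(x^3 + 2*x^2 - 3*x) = (x^2 + 5*x + 4)/(x*(x - 1))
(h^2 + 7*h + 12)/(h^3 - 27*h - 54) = (h + 4)/(h^2 - 3*h - 18)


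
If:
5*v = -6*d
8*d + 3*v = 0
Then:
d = 0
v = 0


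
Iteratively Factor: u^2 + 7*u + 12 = (u + 3)*(u + 4)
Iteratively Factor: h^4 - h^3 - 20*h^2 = (h)*(h^3 - h^2 - 20*h) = h^2*(h^2 - h - 20) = h^2*(h - 5)*(h + 4)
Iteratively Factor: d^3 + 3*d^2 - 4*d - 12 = (d - 2)*(d^2 + 5*d + 6) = (d - 2)*(d + 2)*(d + 3)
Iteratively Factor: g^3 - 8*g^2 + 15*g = (g)*(g^2 - 8*g + 15) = g*(g - 5)*(g - 3)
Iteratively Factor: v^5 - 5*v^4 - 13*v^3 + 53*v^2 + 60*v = (v + 3)*(v^4 - 8*v^3 + 11*v^2 + 20*v) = (v - 4)*(v + 3)*(v^3 - 4*v^2 - 5*v) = v*(v - 4)*(v + 3)*(v^2 - 4*v - 5) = v*(v - 5)*(v - 4)*(v + 3)*(v + 1)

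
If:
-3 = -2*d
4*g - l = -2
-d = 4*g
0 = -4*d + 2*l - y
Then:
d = 3/2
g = -3/8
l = 1/2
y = -5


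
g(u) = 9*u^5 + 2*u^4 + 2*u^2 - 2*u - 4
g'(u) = 45*u^4 + 8*u^3 + 4*u - 2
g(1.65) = 123.04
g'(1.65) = 374.08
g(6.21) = 86154.13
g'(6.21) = 68862.25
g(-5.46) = -41828.26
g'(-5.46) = 38666.91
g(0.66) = -2.94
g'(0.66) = 11.48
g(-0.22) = -3.46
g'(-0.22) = -2.86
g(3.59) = 5713.59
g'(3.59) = 7857.15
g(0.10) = -4.18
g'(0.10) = -1.59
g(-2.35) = -572.29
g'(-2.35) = 1257.19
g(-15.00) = -6732649.00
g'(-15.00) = 2251063.00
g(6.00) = 72632.00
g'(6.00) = 60070.00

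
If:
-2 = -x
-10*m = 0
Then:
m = 0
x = 2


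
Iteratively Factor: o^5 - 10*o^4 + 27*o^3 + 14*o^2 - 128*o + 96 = (o + 2)*(o^4 - 12*o^3 + 51*o^2 - 88*o + 48) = (o - 3)*(o + 2)*(o^3 - 9*o^2 + 24*o - 16) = (o - 4)*(o - 3)*(o + 2)*(o^2 - 5*o + 4) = (o - 4)^2*(o - 3)*(o + 2)*(o - 1)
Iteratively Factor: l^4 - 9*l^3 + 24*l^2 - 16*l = (l - 4)*(l^3 - 5*l^2 + 4*l) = l*(l - 4)*(l^2 - 5*l + 4) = l*(l - 4)*(l - 1)*(l - 4)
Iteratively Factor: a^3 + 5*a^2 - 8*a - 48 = (a + 4)*(a^2 + a - 12) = (a + 4)^2*(a - 3)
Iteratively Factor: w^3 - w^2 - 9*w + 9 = (w - 3)*(w^2 + 2*w - 3) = (w - 3)*(w + 3)*(w - 1)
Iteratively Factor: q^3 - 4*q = (q)*(q^2 - 4) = q*(q - 2)*(q + 2)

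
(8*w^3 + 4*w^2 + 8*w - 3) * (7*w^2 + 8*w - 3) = 56*w^5 + 92*w^4 + 64*w^3 + 31*w^2 - 48*w + 9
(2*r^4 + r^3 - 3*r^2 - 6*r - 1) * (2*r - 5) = 4*r^5 - 8*r^4 - 11*r^3 + 3*r^2 + 28*r + 5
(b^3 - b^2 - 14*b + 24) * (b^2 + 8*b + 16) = b^5 + 7*b^4 - 6*b^3 - 104*b^2 - 32*b + 384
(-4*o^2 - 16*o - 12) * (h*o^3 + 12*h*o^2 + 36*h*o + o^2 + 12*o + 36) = -4*h*o^5 - 64*h*o^4 - 348*h*o^3 - 720*h*o^2 - 432*h*o - 4*o^4 - 64*o^3 - 348*o^2 - 720*o - 432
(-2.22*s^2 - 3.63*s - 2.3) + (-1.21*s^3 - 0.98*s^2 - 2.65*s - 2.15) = -1.21*s^3 - 3.2*s^2 - 6.28*s - 4.45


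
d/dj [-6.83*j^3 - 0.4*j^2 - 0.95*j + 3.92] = -20.49*j^2 - 0.8*j - 0.95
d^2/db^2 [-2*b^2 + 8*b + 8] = -4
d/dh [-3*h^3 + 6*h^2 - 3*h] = -9*h^2 + 12*h - 3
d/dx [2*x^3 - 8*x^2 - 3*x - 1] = 6*x^2 - 16*x - 3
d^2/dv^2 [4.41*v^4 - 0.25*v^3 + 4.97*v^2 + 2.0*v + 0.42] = 52.92*v^2 - 1.5*v + 9.94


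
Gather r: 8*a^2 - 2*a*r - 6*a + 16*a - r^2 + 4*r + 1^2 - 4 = 8*a^2 + 10*a - r^2 + r*(4 - 2*a) - 3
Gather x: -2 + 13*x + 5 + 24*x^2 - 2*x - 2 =24*x^2 + 11*x + 1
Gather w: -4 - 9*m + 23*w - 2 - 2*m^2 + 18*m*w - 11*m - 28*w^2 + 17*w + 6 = -2*m^2 - 20*m - 28*w^2 + w*(18*m + 40)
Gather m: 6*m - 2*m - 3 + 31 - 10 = 4*m + 18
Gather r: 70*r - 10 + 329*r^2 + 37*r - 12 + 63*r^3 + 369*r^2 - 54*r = 63*r^3 + 698*r^2 + 53*r - 22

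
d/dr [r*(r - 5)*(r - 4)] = 3*r^2 - 18*r + 20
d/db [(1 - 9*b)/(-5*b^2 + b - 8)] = (45*b^2 - 9*b - (9*b - 1)*(10*b - 1) + 72)/(5*b^2 - b + 8)^2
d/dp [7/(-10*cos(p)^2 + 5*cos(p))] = 7*(sin(p)/cos(p)^2 - 4*tan(p))/(5*(2*cos(p) - 1)^2)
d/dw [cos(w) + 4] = -sin(w)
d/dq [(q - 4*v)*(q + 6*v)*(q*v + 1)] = 3*q^2*v + 4*q*v^2 + 2*q - 24*v^3 + 2*v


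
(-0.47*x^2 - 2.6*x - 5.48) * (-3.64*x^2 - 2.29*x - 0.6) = 1.7108*x^4 + 10.5403*x^3 + 26.1832*x^2 + 14.1092*x + 3.288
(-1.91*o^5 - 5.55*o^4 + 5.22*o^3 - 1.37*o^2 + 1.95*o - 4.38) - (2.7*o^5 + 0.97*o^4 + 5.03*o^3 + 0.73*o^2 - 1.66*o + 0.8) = -4.61*o^5 - 6.52*o^4 + 0.19*o^3 - 2.1*o^2 + 3.61*o - 5.18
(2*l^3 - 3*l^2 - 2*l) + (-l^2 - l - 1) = 2*l^3 - 4*l^2 - 3*l - 1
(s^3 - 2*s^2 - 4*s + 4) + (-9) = s^3 - 2*s^2 - 4*s - 5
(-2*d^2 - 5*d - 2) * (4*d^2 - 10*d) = -8*d^4 + 42*d^2 + 20*d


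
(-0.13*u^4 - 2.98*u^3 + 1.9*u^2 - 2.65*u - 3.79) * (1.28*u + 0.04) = -0.1664*u^5 - 3.8196*u^4 + 2.3128*u^3 - 3.316*u^2 - 4.9572*u - 0.1516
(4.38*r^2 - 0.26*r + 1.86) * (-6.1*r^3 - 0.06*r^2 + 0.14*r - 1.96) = -26.718*r^5 + 1.3232*r^4 - 10.7172*r^3 - 8.7328*r^2 + 0.77*r - 3.6456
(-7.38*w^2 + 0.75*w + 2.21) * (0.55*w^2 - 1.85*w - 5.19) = -4.059*w^4 + 14.0655*w^3 + 38.1302*w^2 - 7.981*w - 11.4699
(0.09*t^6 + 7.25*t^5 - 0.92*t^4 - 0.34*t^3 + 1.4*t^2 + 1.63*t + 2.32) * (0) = 0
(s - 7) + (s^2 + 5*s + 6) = s^2 + 6*s - 1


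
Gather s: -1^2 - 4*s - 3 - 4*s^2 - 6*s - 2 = -4*s^2 - 10*s - 6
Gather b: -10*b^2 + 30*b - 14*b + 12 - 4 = -10*b^2 + 16*b + 8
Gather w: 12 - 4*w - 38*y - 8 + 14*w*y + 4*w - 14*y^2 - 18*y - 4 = 14*w*y - 14*y^2 - 56*y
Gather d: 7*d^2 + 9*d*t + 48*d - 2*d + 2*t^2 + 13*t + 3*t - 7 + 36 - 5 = 7*d^2 + d*(9*t + 46) + 2*t^2 + 16*t + 24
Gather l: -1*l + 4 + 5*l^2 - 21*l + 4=5*l^2 - 22*l + 8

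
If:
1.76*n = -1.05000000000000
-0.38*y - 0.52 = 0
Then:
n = -0.60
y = -1.37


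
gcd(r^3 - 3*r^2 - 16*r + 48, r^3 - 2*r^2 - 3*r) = r - 3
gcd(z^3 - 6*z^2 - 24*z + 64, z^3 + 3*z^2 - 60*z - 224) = z^2 - 4*z - 32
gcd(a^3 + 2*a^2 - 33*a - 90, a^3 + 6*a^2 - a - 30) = a^2 + 8*a + 15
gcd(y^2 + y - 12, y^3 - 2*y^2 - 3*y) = y - 3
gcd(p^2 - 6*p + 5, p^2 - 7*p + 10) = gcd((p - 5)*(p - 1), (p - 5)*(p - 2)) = p - 5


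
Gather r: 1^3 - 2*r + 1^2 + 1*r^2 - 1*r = r^2 - 3*r + 2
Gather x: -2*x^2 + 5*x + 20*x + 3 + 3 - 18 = -2*x^2 + 25*x - 12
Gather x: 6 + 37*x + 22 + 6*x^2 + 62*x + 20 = 6*x^2 + 99*x + 48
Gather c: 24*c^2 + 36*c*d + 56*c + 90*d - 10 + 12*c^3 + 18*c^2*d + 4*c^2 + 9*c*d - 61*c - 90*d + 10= 12*c^3 + c^2*(18*d + 28) + c*(45*d - 5)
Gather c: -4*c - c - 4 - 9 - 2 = -5*c - 15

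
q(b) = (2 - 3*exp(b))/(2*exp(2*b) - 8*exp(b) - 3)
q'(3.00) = 0.11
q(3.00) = -0.09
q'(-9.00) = 0.00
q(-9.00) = -0.67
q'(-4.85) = 0.02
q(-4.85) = -0.65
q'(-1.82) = 0.21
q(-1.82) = -0.36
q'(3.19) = 0.08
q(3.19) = -0.07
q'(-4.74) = 0.02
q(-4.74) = -0.64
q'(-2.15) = 0.18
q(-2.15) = -0.42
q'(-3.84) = 0.05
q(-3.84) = -0.61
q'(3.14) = 0.09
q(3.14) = -0.08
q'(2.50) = 0.26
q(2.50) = -0.18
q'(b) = (2 - 3*exp(b))*(-4*exp(2*b) + 8*exp(b))/(2*exp(2*b) - 8*exp(b) - 3)^2 - 3*exp(b)/(2*exp(2*b) - 8*exp(b) - 3) = (6*exp(2*b) - 8*exp(b) + 25)*exp(b)/(4*exp(4*b) - 32*exp(3*b) + 52*exp(2*b) + 48*exp(b) + 9)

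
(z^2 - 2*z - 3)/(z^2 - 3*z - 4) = (z - 3)/(z - 4)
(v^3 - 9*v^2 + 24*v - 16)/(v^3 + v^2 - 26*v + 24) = (v - 4)/(v + 6)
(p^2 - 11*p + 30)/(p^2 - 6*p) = (p - 5)/p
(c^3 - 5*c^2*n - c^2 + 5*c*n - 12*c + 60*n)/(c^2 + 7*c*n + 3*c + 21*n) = (c^2 - 5*c*n - 4*c + 20*n)/(c + 7*n)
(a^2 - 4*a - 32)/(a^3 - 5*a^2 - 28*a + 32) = 1/(a - 1)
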